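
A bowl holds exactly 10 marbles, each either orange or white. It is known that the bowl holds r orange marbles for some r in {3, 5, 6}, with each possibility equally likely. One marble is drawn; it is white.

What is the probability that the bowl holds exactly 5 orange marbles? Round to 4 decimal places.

0.3125

Compute the likelihood of this draw for each case: P(data | r = 3) = (7/10) = 7/10; P(data | r = 5) = (5/10) = 1/2; P(data | r = 6) = (4/10) = 2/5.
Multiplying each by its prior: 1/3 · 7/10 = 7/30, 1/3 · 1/2 = 1/6, 1/3 · 2/5 = 2/15; these sum to 8/15.
Hence P(r = 5 | data) = (1/6) / (8/15) = 5/16.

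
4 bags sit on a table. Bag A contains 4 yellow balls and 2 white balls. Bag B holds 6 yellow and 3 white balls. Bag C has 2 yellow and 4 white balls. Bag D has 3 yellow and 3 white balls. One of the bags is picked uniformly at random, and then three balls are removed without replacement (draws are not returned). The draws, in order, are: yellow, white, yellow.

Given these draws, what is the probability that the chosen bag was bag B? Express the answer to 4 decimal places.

0.3000

Under each hypothesis, the probability of the observed sequence is: P(data | bag A) = (4/6)(2/5)(3/4) = 1/5; P(data | bag B) = (6/9)(3/8)(5/7) = 5/28; P(data | bag C) = (2/6)(4/5)(1/4) = 1/15; P(data | bag D) = (3/6)(3/5)(2/4) = 3/20.
The prior-weighted likelihoods are 1/4 · 1/5 = 1/20, 1/4 · 5/28 = 5/112, 1/4 · 1/15 = 1/60, 1/4 · 3/20 = 3/80; summing to 25/168.
Therefore the posterior P(bag B | data) = (5/112) / (25/168) = 3/10.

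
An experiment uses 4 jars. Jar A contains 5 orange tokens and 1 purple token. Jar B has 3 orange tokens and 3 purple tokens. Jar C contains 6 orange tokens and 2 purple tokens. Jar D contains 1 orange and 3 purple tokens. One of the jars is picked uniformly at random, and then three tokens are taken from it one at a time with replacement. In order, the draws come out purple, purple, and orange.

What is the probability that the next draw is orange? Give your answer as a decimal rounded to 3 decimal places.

0.453

For each hypothesis, P(data | H) works out to: P(data | jar A) = (1/6)(1/6)(5/6) = 0.023148; P(data | jar B) = (3/6)(3/6)(3/6) = 0.125; P(data | jar C) = (2/8)(2/8)(6/8) = 0.046875; P(data | jar D) = (3/4)(3/4)(1/4) = 0.14062.
Weighting by the prior gives 1/4 · 0.023148 = 0.005787, 1/4 · 0.125 = 0.03125, 1/4 · 0.046875 = 0.011719, 1/4 · 0.14062 = 0.035156; summing to 0.083912.
Normalising, the posterior is P(jar A | data) = 0.068966, P(jar B | data) = 0.37241, P(jar C | data) = 0.13966, P(jar D | data) = 0.41897.
The predictive probability is P(orange next | data) = (5/6)(0.068966) + (1/2)(0.37241) + (3/4)(0.13966) + (1/4)(0.41897) = 0.45316.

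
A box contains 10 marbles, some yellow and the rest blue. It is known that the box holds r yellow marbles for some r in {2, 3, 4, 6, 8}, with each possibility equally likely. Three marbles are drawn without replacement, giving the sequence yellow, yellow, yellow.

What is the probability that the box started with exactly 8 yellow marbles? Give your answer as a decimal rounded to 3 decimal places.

Under each hypothesis, the probability of the observed sequence is: P(data | r = 2) = (2/10)(1/9)(0/8) = 0; P(data | r = 3) = (3/10)(2/9)(1/8) = 1/120; P(data | r = 4) = (4/10)(3/9)(2/8) = 1/30; P(data | r = 6) = (6/10)(5/9)(4/8) = 1/6; P(data | r = 8) = (8/10)(7/9)(6/8) = 7/15.
Weighting by the prior gives 1/5 · 0 = 0, 1/5 · 1/120 = 1/600, 1/5 · 1/30 = 1/150, 1/5 · 1/6 = 1/30, 1/5 · 7/15 = 7/75; summing to 27/200.
So P(r = 8 | data) = (7/75) / (27/200) = 56/81.

0.691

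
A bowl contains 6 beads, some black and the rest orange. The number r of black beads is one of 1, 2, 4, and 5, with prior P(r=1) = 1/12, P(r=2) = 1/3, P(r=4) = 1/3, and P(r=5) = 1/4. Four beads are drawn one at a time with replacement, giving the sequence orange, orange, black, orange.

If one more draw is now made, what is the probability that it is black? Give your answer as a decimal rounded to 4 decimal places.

0.3709

Under each hypothesis, the probability of the observed sequence is: P(data | r = 1) = (5/6)(5/6)(1/6)(5/6) = 0.096451; P(data | r = 2) = (4/6)(4/6)(2/6)(4/6) = 0.098765; P(data | r = 4) = (2/6)(2/6)(4/6)(2/6) = 0.024691; P(data | r = 5) = (1/6)(1/6)(5/6)(1/6) = 0.003858.
Weighting by the prior gives 1/12 · 0.096451 = 0.0080376, 1/3 · 0.098765 = 0.032922, 1/3 · 0.024691 = 0.0082305, 1/4 · 0.003858 = 0.00096451; with total 0.050154.
Dividing through by the total gives posterior P(r = 1 | data) = 0.16026, P(r = 2 | data) = 0.65641, P(r = 4 | data) = 0.1641, P(r = 5 | data) = 0.019231.
So P(black next | data) = Σ P(black next | H) P(H | data) = (1/6)(0.16026) + (1/3)(0.65641) + (2/3)(0.1641) + (5/6)(0.019231) = 0.37094.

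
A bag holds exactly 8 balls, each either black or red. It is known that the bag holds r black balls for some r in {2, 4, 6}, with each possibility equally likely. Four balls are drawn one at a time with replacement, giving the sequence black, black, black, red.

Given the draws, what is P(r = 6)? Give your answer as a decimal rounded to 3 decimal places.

0.587

Under each hypothesis, the probability of the observed sequence is: P(data | r = 2) = (2/8)(2/8)(2/8)(6/8) = 3/256; P(data | r = 4) = (4/8)(4/8)(4/8)(4/8) = 1/16; P(data | r = 6) = (6/8)(6/8)(6/8)(2/8) = 27/256.
Weighting by the prior gives 1/3 · 3/256 = 1/256, 1/3 · 1/16 = 1/48, 1/3 · 27/256 = 9/256; with total 23/384.
Hence P(r = 6 | data) = (9/256) / (23/384) = 27/46.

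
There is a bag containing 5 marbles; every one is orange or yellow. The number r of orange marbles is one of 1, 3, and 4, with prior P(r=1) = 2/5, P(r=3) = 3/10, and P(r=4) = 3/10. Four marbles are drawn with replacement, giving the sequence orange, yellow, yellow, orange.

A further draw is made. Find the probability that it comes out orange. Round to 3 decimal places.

For each hypothesis, P(data | H) works out to: P(data | r = 1) = (1/5)(4/5)(4/5)(1/5) = 0.0256; P(data | r = 3) = (3/5)(2/5)(2/5)(3/5) = 0.0576; P(data | r = 4) = (4/5)(1/5)(1/5)(4/5) = 0.0256.
The prior-weighted likelihoods are 2/5 · 0.0256 = 0.01024, 3/10 · 0.0576 = 0.01728, 3/10 · 0.0256 = 0.00768; summing to 0.0352.
Normalising, the posterior is P(r = 1 | data) = 0.29091, P(r = 3 | data) = 0.49091, P(r = 4 | data) = 0.21818.
The predictive probability is P(orange next | data) = (1/5)(0.29091) + (3/5)(0.49091) + (4/5)(0.21818) = 0.52727.

0.527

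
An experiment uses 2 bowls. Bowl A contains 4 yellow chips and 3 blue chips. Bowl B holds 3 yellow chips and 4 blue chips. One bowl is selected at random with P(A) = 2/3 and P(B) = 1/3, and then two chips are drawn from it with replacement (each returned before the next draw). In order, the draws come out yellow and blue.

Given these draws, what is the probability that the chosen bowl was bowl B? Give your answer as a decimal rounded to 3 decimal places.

Compute the likelihood of the observed sequence for each case: P(data | bowl A) = (4/7)(3/7) = 12/49; P(data | bowl B) = (3/7)(4/7) = 12/49.
Weighting by the prior gives 2/3 · 12/49 = 8/49, 1/3 · 12/49 = 4/49; these sum to 12/49.
Therefore the posterior P(bowl B | data) = (4/49) / (12/49) = 1/3.

0.333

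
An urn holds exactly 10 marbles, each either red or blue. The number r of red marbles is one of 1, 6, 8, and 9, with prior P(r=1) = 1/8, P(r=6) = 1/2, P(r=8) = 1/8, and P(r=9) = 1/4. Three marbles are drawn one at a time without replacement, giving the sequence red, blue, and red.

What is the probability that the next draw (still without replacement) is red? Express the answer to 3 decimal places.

The likelihood of the observed sequence under each hypothesis: P(data | r = 1) = (1/10)(9/9)(0/8) = 0; P(data | r = 6) = (6/10)(4/9)(5/8) = 1/6; P(data | r = 8) = (8/10)(2/9)(7/8) = 7/45; P(data | r = 9) = (9/10)(1/9)(8/8) = 1/10.
Multiplying each by its prior: 1/8 · 0 = 0, 1/2 · 1/6 = 1/12, 1/8 · 7/45 = 7/360, 1/4 · 1/10 = 1/40; summing to 23/180.
Normalising, the posterior is P(r = 1 | data) = 0, P(r = 6 | data) = 15/23, P(r = 8 | data) = 7/46, P(r = 9 | data) = 9/46.
Averaging over the posterior, P(red next | data) = (4/7)(15/23) + (6/7)(7/46) + (1)(9/46) = 225/322.

0.699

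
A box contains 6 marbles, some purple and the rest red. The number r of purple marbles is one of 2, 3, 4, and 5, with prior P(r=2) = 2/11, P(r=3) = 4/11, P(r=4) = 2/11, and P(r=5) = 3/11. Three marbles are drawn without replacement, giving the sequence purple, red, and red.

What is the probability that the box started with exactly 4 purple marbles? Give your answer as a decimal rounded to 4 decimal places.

Under each hypothesis, the probability of the observed sequence is: P(data | r = 2) = (2/6)(4/5)(3/4) = 1/5; P(data | r = 3) = (3/6)(3/5)(2/4) = 3/20; P(data | r = 4) = (4/6)(2/5)(1/4) = 1/15; P(data | r = 5) = (5/6)(1/5)(0/4) = 0.
The prior-weighted likelihoods are 2/11 · 1/5 = 2/55, 4/11 · 3/20 = 3/55, 2/11 · 1/15 = 2/165, 3/11 · 0 = 0; summing to 17/165.
Hence P(r = 4 | data) = (2/165) / (17/165) = 2/17.

0.1176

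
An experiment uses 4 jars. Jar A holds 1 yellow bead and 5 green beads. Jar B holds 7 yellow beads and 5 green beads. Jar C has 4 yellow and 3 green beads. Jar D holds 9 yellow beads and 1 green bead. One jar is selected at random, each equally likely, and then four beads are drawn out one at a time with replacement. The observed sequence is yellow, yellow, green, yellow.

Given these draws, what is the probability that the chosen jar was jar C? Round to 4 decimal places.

For each hypothesis, P(data | H) works out to: P(data | jar A) = (1/6)(1/6)(5/6)(1/6) = 0.003858; P(data | jar B) = (7/12)(7/12)(5/12)(7/12) = 0.082706; P(data | jar C) = (4/7)(4/7)(3/7)(4/7) = 0.079967; P(data | jar D) = (9/10)(9/10)(1/10)(9/10) = 0.0729.
The prior-weighted likelihoods are 1/4 · 0.003858 = 0.00096451, 1/4 · 0.082706 = 0.020677, 1/4 · 0.079967 = 0.019992, 1/4 · 0.0729 = 0.018225; summing to 0.059858.
Hence P(jar C | data) = (0.019992) / (0.059858) = 0.33399.

0.3340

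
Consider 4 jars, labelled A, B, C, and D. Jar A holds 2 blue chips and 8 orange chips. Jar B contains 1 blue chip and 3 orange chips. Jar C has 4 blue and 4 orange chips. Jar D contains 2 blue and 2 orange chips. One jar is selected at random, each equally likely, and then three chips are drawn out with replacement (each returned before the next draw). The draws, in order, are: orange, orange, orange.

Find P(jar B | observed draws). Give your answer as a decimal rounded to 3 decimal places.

0.356

Under each hypothesis, the probability of the observed sequence is: P(data | jar A) = (8/10)(8/10)(8/10) = 0.512; P(data | jar B) = (3/4)(3/4)(3/4) = 0.42188; P(data | jar C) = (4/8)(4/8)(4/8) = 0.125; P(data | jar D) = (2/4)(2/4)(2/4) = 0.125.
The prior-weighted likelihoods are 1/4 · 0.512 = 0.128, 1/4 · 0.42188 = 0.10547, 1/4 · 0.125 = 0.03125, 1/4 · 0.125 = 0.03125; summing to 0.29597.
By Bayes' rule, P(jar B | data) = (0.10547) / (0.29597) = 0.35635.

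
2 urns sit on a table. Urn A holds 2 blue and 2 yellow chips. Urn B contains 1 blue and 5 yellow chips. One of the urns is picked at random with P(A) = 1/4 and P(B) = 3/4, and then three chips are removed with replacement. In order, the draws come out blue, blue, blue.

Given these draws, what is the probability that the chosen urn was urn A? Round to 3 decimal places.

0.900

The likelihood of the observed sequence under each hypothesis: P(data | urn A) = (2/4)(2/4)(2/4) = 1/8; P(data | urn B) = (1/6)(1/6)(1/6) = 1/216.
The prior-weighted likelihoods are 1/4 · 1/8 = 1/32, 3/4 · 1/216 = 1/288; these sum to 5/144.
Therefore the posterior P(urn A | data) = (1/32) / (5/144) = 9/10.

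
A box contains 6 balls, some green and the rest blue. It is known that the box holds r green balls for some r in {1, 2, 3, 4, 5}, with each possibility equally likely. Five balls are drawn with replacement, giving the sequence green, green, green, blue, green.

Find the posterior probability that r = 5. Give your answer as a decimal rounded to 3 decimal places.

For each hypothesis, P(data | H) works out to: P(data | r = 1) = (1/6)(1/6)(1/6)(5/6)(1/6) = 0.000643; P(data | r = 2) = (2/6)(2/6)(2/6)(4/6)(2/6) = 0.0082305; P(data | r = 3) = (3/6)(3/6)(3/6)(3/6)(3/6) = 0.03125; P(data | r = 4) = (4/6)(4/6)(4/6)(2/6)(4/6) = 0.065844; P(data | r = 5) = (5/6)(5/6)(5/6)(1/6)(5/6) = 0.080376.
The prior-weighted likelihoods are 1/5 · 0.000643 = 0.0001286, 1/5 · 0.0082305 = 0.0016461, 1/5 · 0.03125 = 0.00625, 1/5 · 0.065844 = 0.013169, 1/5 · 0.080376 = 0.016075; summing to 0.037269.
Hence P(r = 5 | data) = (0.016075) / (0.037269) = 0.43133.

0.431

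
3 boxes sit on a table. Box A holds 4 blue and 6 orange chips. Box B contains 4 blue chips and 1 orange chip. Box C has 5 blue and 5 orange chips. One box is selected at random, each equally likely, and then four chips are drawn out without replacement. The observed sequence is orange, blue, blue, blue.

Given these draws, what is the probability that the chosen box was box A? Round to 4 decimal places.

0.0992

Compute the likelihood of the observed sequence for each case: P(data | box A) = (6/10)(4/9)(3/8)(2/7) = 0.028571; P(data | box B) = (1/5)(4/4)(3/3)(2/2) = 0.2; P(data | box C) = (5/10)(5/9)(4/8)(3/7) = 0.059524.
Weighting by the prior gives 1/3 · 0.028571 = 0.0095238, 1/3 · 0.2 = 0.066667, 1/3 · 0.059524 = 0.019841; with total 0.096032.
By Bayes' rule, P(box A | data) = (0.0095238) / (0.096032) = 0.099174.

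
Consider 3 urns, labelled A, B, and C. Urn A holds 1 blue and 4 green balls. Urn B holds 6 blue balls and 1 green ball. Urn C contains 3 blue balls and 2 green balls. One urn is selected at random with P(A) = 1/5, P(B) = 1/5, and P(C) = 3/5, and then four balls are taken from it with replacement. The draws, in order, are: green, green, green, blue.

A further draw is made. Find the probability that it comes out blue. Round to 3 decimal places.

For each hypothesis, P(data | H) works out to: P(data | urn A) = (4/5)(4/5)(4/5)(1/5) = 0.1024; P(data | urn B) = (1/7)(1/7)(1/7)(6/7) = 0.002499; P(data | urn C) = (2/5)(2/5)(2/5)(3/5) = 0.0384.
Weighting by the prior gives 1/5 · 0.1024 = 0.02048, 1/5 · 0.002499 = 0.00049979, 3/5 · 0.0384 = 0.02304; these sum to 0.04402.
Normalising, the posterior is P(urn A | data) = 0.46525, P(urn B | data) = 0.011354, P(urn C | data) = 0.5234.
The predictive probability is P(blue next | data) = (1/5)(0.46525) + (6/7)(0.011354) + (3/5)(0.5234) = 0.41682.

0.417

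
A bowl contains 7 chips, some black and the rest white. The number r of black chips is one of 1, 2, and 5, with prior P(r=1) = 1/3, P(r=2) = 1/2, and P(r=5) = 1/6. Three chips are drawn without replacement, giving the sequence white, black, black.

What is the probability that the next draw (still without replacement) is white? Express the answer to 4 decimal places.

For each hypothesis, P(data | H) works out to: P(data | r = 1) = (6/7)(1/6)(0/5) = 0; P(data | r = 2) = (5/7)(2/6)(1/5) = 1/21; P(data | r = 5) = (2/7)(5/6)(4/5) = 4/21.
The prior-weighted likelihoods are 1/3 · 0 = 0, 1/2 · 1/21 = 1/42, 1/6 · 4/21 = 2/63; these sum to 1/18.
Dividing through by the total gives posterior P(r = 1 | data) = 0, P(r = 2 | data) = 3/7, P(r = 5 | data) = 4/7.
The predictive probability is P(white next | data) = (1)(3/7) + (1/4)(4/7) = 4/7.

0.5714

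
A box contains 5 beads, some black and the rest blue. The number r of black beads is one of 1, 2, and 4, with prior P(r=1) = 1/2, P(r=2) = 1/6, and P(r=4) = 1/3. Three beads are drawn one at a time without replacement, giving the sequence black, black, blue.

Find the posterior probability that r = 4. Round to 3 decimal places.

Compute the likelihood of the observed sequence for each case: P(data | r = 1) = (1/5)(0/4) = 0; P(data | r = 2) = (2/5)(1/4)(3/3) = 1/10; P(data | r = 4) = (4/5)(3/4)(1/3) = 1/5.
The prior-weighted likelihoods are 1/2 · 0 = 0, 1/6 · 1/10 = 1/60, 1/3 · 1/5 = 1/15; with total 1/12.
So P(r = 4 | data) = (1/15) / (1/12) = 4/5.

0.800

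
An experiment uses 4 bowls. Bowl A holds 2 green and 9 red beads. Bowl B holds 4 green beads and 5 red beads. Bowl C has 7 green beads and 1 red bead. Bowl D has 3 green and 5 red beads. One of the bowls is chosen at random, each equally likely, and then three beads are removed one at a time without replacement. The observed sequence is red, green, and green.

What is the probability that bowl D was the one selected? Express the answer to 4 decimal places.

Under each hypothesis, the probability of the observed sequence is: P(data | bowl A) = (9/11)(2/10)(1/9) = 1/55; P(data | bowl B) = (5/9)(4/8)(3/7) = 5/42; P(data | bowl C) = (1/8)(7/7)(6/6) = 1/8; P(data | bowl D) = (5/8)(3/7)(2/6) = 5/56.
Weighting by the prior gives 1/4 · 1/55 = 1/220, 1/4 · 5/42 = 5/168, 1/4 · 1/8 = 1/32, 1/4 · 5/56 = 5/224; summing to 29/330.
So P(bowl D | data) = (5/224) / (29/330) = 825/3248.

0.2540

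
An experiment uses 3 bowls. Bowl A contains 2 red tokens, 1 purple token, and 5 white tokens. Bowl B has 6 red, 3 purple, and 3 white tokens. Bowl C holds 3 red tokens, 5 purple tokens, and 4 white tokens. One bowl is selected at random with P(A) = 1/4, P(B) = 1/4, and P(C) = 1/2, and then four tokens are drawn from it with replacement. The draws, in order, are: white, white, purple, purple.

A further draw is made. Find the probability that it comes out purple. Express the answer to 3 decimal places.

0.367

Under each hypothesis, the probability of the observed sequence is: P(data | bowl A) = (5/8)(5/8)(1/8)(1/8) = 0.0061035; P(data | bowl B) = (3/12)(3/12)(3/12)(3/12) = 0.0039062; P(data | bowl C) = (4/12)(4/12)(5/12)(5/12) = 0.01929.
The prior-weighted likelihoods are 1/4 · 0.0061035 = 0.0015259, 1/4 · 0.0039062 = 0.00097656, 1/2 · 0.01929 = 0.0096451; summing to 0.012148.
Dividing through by the total gives posterior P(bowl A | data) = 0.12561, P(bowl B | data) = 0.080392, P(bowl C | data) = 0.794.
The predictive probability is P(purple next | data) = (1/8)(0.12561) + (1/4)(0.080392) + (5/12)(0.794) = 0.36663.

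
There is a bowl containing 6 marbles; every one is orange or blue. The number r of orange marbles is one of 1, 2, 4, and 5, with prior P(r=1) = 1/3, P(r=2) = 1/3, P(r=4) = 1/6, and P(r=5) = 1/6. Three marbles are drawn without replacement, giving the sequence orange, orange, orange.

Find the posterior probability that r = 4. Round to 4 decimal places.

The likelihood of the observed sequence under each hypothesis: P(data | r = 1) = (1/6)(0/5) = 0; P(data | r = 2) = (2/6)(1/5)(0/4) = 0; P(data | r = 4) = (4/6)(3/5)(2/4) = 1/5; P(data | r = 5) = (5/6)(4/5)(3/4) = 1/2.
Multiplying each by its prior: 1/3 · 0 = 0, 1/3 · 0 = 0, 1/6 · 1/5 = 1/30, 1/6 · 1/2 = 1/12; with total 7/60.
Hence P(r = 4 | data) = (1/30) / (7/60) = 2/7.

0.2857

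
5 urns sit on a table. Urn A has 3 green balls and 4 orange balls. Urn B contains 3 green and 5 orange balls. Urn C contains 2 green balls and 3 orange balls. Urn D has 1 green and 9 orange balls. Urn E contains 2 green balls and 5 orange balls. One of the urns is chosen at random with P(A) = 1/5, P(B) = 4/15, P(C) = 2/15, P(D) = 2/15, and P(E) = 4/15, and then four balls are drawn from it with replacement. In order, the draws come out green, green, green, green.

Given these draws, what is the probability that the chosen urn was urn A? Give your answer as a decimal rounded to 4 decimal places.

Under each hypothesis, the probability of the observed sequence is: P(data | urn A) = (3/7)(3/7)(3/7)(3/7) = 0.033736; P(data | urn B) = (3/8)(3/8)(3/8)(3/8) = 0.019775; P(data | urn C) = (2/5)(2/5)(2/5)(2/5) = 0.0256; P(data | urn D) = (1/10)(1/10)(1/10)(1/10) = 0.0001; P(data | urn E) = (2/7)(2/7)(2/7)(2/7) = 0.0066639.
Multiplying each by its prior: 1/5 · 0.033736 = 0.0067472, 4/15 · 0.019775 = 0.0052734, 2/15 · 0.0256 = 0.0034133, 2/15 · 0.0001 = 1.3333e-05, 4/15 · 0.0066639 = 0.001777; these sum to 0.017224.
By Bayes' rule, P(urn A | data) = (0.0067472) / (0.017224) = 0.39172.

0.3917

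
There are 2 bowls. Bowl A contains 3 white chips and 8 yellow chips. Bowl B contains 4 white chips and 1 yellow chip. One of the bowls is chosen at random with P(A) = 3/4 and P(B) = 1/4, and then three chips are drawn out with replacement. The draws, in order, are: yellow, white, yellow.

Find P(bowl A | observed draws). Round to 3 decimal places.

0.931

For each hypothesis, P(data | H) works out to: P(data | bowl A) = (8/11)(3/11)(8/11) = 0.14425; P(data | bowl B) = (1/5)(4/5)(1/5) = 0.032.
Weighting by the prior gives 3/4 · 0.14425 = 0.10819, 1/4 · 0.032 = 0.008; summing to 0.11619.
Therefore the posterior P(bowl A | data) = (0.10819) / (0.11619) = 0.93115.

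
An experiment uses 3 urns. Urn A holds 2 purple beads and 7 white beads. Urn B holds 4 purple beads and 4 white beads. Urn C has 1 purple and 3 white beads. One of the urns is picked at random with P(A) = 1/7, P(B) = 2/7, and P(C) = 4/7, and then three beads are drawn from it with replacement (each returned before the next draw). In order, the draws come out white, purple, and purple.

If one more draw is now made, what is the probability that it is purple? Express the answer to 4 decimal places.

0.3791

Compute the likelihood of the observed sequence for each case: P(data | urn A) = (7/9)(2/9)(2/9) = 0.038409; P(data | urn B) = (4/8)(4/8)(4/8) = 0.125; P(data | urn C) = (3/4)(1/4)(1/4) = 0.046875.
Weighting by the prior gives 1/7 · 0.038409 = 0.005487, 2/7 · 0.125 = 0.035714, 4/7 · 0.046875 = 0.026786; with total 0.067987.
The posterior is then P(urn A | data) = 0.080706, P(urn B | data) = 0.52531, P(urn C | data) = 0.39398.
The predictive probability is P(purple next | data) = (2/9)(0.080706) + (1/2)(0.52531) + (1/4)(0.39398) = 0.37909.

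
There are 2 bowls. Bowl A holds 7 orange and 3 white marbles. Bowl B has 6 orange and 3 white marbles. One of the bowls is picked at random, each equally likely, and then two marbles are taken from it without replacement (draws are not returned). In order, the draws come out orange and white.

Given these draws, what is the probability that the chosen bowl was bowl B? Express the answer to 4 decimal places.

0.5172

Compute the likelihood of the observed sequence for each case: P(data | bowl A) = (7/10)(3/9) = 7/30; P(data | bowl B) = (6/9)(3/8) = 1/4.
Multiplying each by its prior: 1/2 · 7/30 = 7/60, 1/2 · 1/4 = 1/8; with total 29/120.
By Bayes' rule, P(bowl B | data) = (1/8) / (29/120) = 15/29.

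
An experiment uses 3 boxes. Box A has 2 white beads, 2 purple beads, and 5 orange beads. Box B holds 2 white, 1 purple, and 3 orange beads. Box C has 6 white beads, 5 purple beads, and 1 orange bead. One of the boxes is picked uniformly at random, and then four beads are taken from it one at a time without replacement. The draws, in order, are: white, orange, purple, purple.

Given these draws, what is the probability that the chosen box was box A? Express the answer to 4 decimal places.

Compute the likelihood of the observed sequence for each case: P(data | box A) = (2/9)(5/8)(2/7)(1/6) = 0.0066138; P(data | box B) = (2/6)(3/5)(1/4)(0/3) = 0; P(data | box C) = (6/12)(1/11)(5/10)(4/9) = 0.010101.
Weighting by the prior gives 1/3 · 0.0066138 = 0.0022046, 1/3 · 0 = 0, 1/3 · 0.010101 = 0.003367; these sum to 0.0055716.
By Bayes' rule, P(box A | data) = (0.0022046) / (0.0055716) = 0.39568.

0.3957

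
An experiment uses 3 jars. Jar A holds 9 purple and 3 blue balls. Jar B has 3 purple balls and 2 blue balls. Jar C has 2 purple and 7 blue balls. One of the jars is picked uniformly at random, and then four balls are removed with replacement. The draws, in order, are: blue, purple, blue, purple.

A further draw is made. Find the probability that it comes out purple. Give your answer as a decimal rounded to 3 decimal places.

0.551

The likelihood of the observed sequence under each hypothesis: P(data | jar A) = (3/12)(9/12)(3/12)(9/12) = 0.035156; P(data | jar B) = (2/5)(3/5)(2/5)(3/5) = 0.0576; P(data | jar C) = (7/9)(2/9)(7/9)(2/9) = 0.029873.
Multiplying each by its prior: 1/3 · 0.035156 = 0.011719, 1/3 · 0.0576 = 0.0192, 1/3 · 0.029873 = 0.0099578; summing to 0.040877.
The posterior is then P(jar A | data) = 0.28669, P(jar B | data) = 0.46971, P(jar C | data) = 0.24361.
So P(purple next | data) = Σ P(purple next | H) P(H | data) = (3/4)(0.28669) + (3/5)(0.46971) + (2/9)(0.24361) = 0.55097.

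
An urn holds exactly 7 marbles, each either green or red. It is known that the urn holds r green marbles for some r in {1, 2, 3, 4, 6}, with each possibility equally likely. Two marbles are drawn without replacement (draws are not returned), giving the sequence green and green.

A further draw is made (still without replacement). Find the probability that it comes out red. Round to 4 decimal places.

Under each hypothesis, the probability of the observed sequence is: P(data | r = 1) = (1/7)(0/6) = 0; P(data | r = 2) = (2/7)(1/6) = 1/21; P(data | r = 3) = (3/7)(2/6) = 1/7; P(data | r = 4) = (4/7)(3/6) = 2/7; P(data | r = 6) = (6/7)(5/6) = 5/7.
Weighting by the prior gives 1/5 · 0 = 0, 1/5 · 1/21 = 1/105, 1/5 · 1/7 = 1/35, 1/5 · 2/7 = 2/35, 1/5 · 5/7 = 1/7; with total 5/21.
Normalising, the posterior is P(r = 1 | data) = 0, P(r = 2 | data) = 1/25, P(r = 3 | data) = 3/25, P(r = 4 | data) = 6/25, P(r = 6 | data) = 3/5.
Averaging over the posterior, P(red next | data) = (1)(1/25) + (4/5)(3/25) + (3/5)(6/25) + (1/5)(3/5) = 2/5.

0.4000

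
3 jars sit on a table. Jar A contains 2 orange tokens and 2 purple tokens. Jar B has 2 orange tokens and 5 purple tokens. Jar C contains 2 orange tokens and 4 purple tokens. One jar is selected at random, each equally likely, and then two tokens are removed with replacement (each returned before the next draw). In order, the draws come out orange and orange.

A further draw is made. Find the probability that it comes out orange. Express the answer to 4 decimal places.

The likelihood of the observed sequence under each hypothesis: P(data | jar A) = (2/4)(2/4) = 0.25; P(data | jar B) = (2/7)(2/7) = 0.081633; P(data | jar C) = (2/6)(2/6) = 0.11111.
The prior-weighted likelihoods are 1/3 · 0.25 = 0.083333, 1/3 · 0.081633 = 0.027211, 1/3 · 0.11111 = 0.037037; these sum to 0.14758.
Dividing through by the total gives posterior P(jar A | data) = 0.56466, P(jar B | data) = 0.18438, P(jar C | data) = 0.25096.
The predictive probability is P(orange next | data) = (1/2)(0.56466) + (2/7)(0.18438) + (1/3)(0.25096) = 0.41866.

0.4187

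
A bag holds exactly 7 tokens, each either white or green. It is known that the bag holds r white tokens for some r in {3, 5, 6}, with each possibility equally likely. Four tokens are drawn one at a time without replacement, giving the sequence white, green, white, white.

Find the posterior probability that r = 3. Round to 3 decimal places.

0.091

The likelihood of the observed sequence under each hypothesis: P(data | r = 3) = (3/7)(4/6)(2/5)(1/4) = 1/35; P(data | r = 5) = (5/7)(2/6)(4/5)(3/4) = 1/7; P(data | r = 6) = (6/7)(1/6)(5/5)(4/4) = 1/7.
The prior-weighted likelihoods are 1/3 · 1/35 = 1/105, 1/3 · 1/7 = 1/21, 1/3 · 1/7 = 1/21; these sum to 11/105.
Hence P(r = 3 | data) = (1/105) / (11/105) = 1/11.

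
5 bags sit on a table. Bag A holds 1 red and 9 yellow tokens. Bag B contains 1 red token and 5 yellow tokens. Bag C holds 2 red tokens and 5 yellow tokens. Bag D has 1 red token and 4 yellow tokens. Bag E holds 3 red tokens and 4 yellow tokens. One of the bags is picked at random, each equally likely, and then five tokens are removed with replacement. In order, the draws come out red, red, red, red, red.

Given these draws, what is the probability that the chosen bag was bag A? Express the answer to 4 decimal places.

0.0006

The likelihood of the observed sequence under each hypothesis: P(data | bag A) = (1/10)(1/10)(1/10)(1/10)(1/10) = 1e-05; P(data | bag B) = (1/6)(1/6)(1/6)(1/6)(1/6) = 0.0001286; P(data | bag C) = (2/7)(2/7)(2/7)(2/7)(2/7) = 0.001904; P(data | bag D) = (1/5)(1/5)(1/5)(1/5)(1/5) = 0.00032; P(data | bag E) = (3/7)(3/7)(3/7)(3/7)(3/7) = 0.014458.
Multiplying each by its prior: 1/5 · 1e-05 = 2e-06, 1/5 · 0.0001286 = 2.572e-05, 1/5 · 0.001904 = 0.00038079, 1/5 · 0.00032 = 6.4e-05, 1/5 · 0.014458 = 0.0028917; with total 0.0033642.
Hence P(bag A | data) = (2e-06) / (0.0033642) = 0.0005945.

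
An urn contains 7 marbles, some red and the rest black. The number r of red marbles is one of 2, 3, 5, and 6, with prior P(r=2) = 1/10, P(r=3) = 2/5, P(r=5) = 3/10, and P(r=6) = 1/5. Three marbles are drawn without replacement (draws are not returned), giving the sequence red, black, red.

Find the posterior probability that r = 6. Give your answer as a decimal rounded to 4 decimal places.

0.2098

Under each hypothesis, the probability of the observed sequence is: P(data | r = 2) = (2/7)(5/6)(1/5) = 0.047619; P(data | r = 3) = (3/7)(4/6)(2/5) = 0.11429; P(data | r = 5) = (5/7)(2/6)(4/5) = 0.19048; P(data | r = 6) = (6/7)(1/6)(5/5) = 0.14286.
The prior-weighted likelihoods are 1/10 · 0.047619 = 0.0047619, 2/5 · 0.11429 = 0.045714, 3/10 · 0.19048 = 0.057143, 1/5 · 0.14286 = 0.028571; with total 0.13619.
Hence P(r = 6 | data) = (0.028571) / (0.13619) = 0.20979.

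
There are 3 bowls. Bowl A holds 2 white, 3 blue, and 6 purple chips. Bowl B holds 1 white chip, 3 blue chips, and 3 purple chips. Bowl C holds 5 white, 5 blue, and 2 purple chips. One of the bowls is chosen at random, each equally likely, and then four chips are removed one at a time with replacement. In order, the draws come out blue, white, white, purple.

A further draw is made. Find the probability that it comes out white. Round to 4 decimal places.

Under each hypothesis, the probability of the observed sequence is: P(data | bowl A) = (3/11)(2/11)(2/11)(6/11) = 0.0049177; P(data | bowl B) = (3/7)(1/7)(1/7)(3/7) = 0.0037484; P(data | bowl C) = (5/12)(5/12)(5/12)(2/12) = 0.012056.
Weighting by the prior gives 1/3 · 0.0049177 = 0.0016392, 1/3 · 0.0037484 = 0.0012495, 1/3 · 0.012056 = 0.0040188; these sum to 0.0069075.
Dividing through by the total gives posterior P(bowl A | data) = 0.23731, P(bowl B | data) = 0.18089, P(bowl C | data) = 0.5818.
Averaging over the posterior, P(white next | data) = (2/11)(0.23731) + (1/7)(0.18089) + (5/12)(0.5818) = 0.31141.

0.3114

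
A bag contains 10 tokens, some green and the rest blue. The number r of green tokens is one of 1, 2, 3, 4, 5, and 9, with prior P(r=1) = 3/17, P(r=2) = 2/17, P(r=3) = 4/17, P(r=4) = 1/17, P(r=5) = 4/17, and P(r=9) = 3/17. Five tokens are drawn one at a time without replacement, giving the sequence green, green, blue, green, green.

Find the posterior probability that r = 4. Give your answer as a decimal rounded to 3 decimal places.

For each hypothesis, P(data | H) works out to: P(data | r = 1) = (1/10)(0/9) = 0; P(data | r = 2) = (2/10)(1/9)(8/8)(0/7) = 0; P(data | r = 3) = (3/10)(2/9)(7/8)(1/7)(0/6) = 0; P(data | r = 4) = (4/10)(3/9)(6/8)(2/7)(1/6) = 0.0047619; P(data | r = 5) = (5/10)(4/9)(5/8)(3/7)(2/6) = 0.019841; P(data | r = 9) = (9/10)(8/9)(1/8)(7/7)(6/6) = 0.1.
Weighting by the prior gives 3/17 · 0 = 0, 2/17 · 0 = 0, 4/17 · 0 = 0, 1/17 · 0.0047619 = 0.00028011, 4/17 · 0.019841 = 0.0046685, 3/17 · 0.1 = 0.017647; with total 0.022596.
By Bayes' rule, P(r = 4 | data) = (0.00028011) / (0.022596) = 0.012397.

0.012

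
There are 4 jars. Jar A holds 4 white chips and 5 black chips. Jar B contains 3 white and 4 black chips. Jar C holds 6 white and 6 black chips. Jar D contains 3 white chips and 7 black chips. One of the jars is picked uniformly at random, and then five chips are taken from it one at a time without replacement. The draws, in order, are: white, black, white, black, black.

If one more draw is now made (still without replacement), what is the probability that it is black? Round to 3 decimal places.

0.553

The likelihood of the observed sequence under each hypothesis: P(data | jar A) = (4/9)(5/8)(3/7)(4/6)(3/5) = 0.047619; P(data | jar B) = (3/7)(4/6)(2/5)(3/4)(2/3) = 0.057143; P(data | jar C) = (6/12)(6/11)(5/10)(5/9)(4/8) = 0.037879; P(data | jar D) = (3/10)(7/9)(2/8)(6/7)(5/6) = 0.041667.
Weighting by the prior gives 1/4 · 0.047619 = 0.011905, 1/4 · 0.057143 = 0.014286, 1/4 · 0.037879 = 0.0094697, 1/4 · 0.041667 = 0.010417; these sum to 0.046077.
Dividing through by the total gives posterior P(jar A | data) = 0.25837, P(jar B | data) = 0.31004, P(jar C | data) = 0.20552, P(jar D | data) = 0.22607.
The predictive probability is P(black next | data) = (1/2)(0.25837) + (1/2)(0.31004) + (3/7)(0.20552) + (4/5)(0.22607) = 0.55314.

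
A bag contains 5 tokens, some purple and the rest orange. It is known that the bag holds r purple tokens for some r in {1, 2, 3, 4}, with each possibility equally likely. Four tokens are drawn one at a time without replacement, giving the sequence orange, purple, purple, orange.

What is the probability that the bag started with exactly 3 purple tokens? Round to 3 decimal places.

0.500

The likelihood of the observed sequence under each hypothesis: P(data | r = 1) = (4/5)(1/4)(0/3) = 0; P(data | r = 2) = (3/5)(2/4)(1/3)(2/2) = 1/10; P(data | r = 3) = (2/5)(3/4)(2/3)(1/2) = 1/10; P(data | r = 4) = (1/5)(4/4)(3/3)(0/2) = 0.
The prior-weighted likelihoods are 1/4 · 0 = 0, 1/4 · 1/10 = 1/40, 1/4 · 1/10 = 1/40, 1/4 · 0 = 0; with total 1/20.
Therefore the posterior P(r = 3 | data) = (1/40) / (1/20) = 1/2.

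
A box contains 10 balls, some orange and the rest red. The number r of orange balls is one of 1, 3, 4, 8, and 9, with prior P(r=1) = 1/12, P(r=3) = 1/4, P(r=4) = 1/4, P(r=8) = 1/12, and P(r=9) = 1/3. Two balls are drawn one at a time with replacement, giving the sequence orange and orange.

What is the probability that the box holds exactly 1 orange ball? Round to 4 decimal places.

Compute the likelihood of the observed sequence for each case: P(data | r = 1) = (1/10)(1/10) = 0.01; P(data | r = 3) = (3/10)(3/10) = 0.09; P(data | r = 4) = (4/10)(4/10) = 0.16; P(data | r = 8) = (8/10)(8/10) = 0.64; P(data | r = 9) = (9/10)(9/10) = 0.81.
Weighting by the prior gives 1/12 · 0.01 = 0.00083333, 1/4 · 0.09 = 0.0225, 1/4 · 0.16 = 0.04, 1/12 · 0.64 = 0.053333, 1/3 · 0.81 = 0.27; with total 0.38667.
By Bayes' rule, P(r = 1 | data) = (0.00083333) / (0.38667) = 0.0021552.

0.0022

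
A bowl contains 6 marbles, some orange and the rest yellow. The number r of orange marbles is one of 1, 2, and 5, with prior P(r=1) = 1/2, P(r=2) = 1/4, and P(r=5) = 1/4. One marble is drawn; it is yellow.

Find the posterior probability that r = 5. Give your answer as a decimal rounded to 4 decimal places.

0.0667

For each hypothesis, P(data | H) works out to: P(data | r = 1) = (5/6) = 5/6; P(data | r = 2) = (4/6) = 2/3; P(data | r = 5) = (1/6) = 1/6.
The prior-weighted likelihoods are 1/2 · 5/6 = 5/12, 1/4 · 2/3 = 1/6, 1/4 · 1/6 = 1/24; summing to 5/8.
So P(r = 5 | data) = (1/24) / (5/8) = 1/15.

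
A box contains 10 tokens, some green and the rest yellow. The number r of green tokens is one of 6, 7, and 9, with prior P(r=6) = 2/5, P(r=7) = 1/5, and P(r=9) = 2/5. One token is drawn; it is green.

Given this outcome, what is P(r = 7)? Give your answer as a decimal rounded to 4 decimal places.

0.1892

The likelihood of this draw under each hypothesis: P(data | r = 6) = (6/10) = 3/5; P(data | r = 7) = (7/10) = 7/10; P(data | r = 9) = (9/10) = 9/10.
Weighting by the prior gives 2/5 · 3/5 = 6/25, 1/5 · 7/10 = 7/50, 2/5 · 9/10 = 9/25; summing to 37/50.
By Bayes' rule, P(r = 7 | data) = (7/50) / (37/50) = 7/37.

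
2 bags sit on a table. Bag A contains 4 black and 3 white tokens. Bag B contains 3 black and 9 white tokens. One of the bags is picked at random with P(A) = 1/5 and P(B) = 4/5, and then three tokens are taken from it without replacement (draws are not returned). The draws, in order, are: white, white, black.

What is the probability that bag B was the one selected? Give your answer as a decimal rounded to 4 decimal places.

0.8514

The likelihood of the observed sequence under each hypothesis: P(data | bag A) = (3/7)(2/6)(4/5) = 0.11429; P(data | bag B) = (9/12)(8/11)(3/10) = 0.16364.
Multiplying each by its prior: 1/5 · 0.11429 = 0.022857, 4/5 · 0.16364 = 0.13091; summing to 0.15377.
Therefore the posterior P(bag B | data) = (0.13091) / (0.15377) = 0.85135.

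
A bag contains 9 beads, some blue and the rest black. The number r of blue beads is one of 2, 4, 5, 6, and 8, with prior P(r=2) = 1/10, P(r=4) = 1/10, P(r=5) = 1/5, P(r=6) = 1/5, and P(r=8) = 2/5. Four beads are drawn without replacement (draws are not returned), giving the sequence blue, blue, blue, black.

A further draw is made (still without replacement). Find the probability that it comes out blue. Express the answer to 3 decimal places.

The likelihood of the observed sequence under each hypothesis: P(data | r = 2) = (2/9)(1/8)(0/7) = 0; P(data | r = 4) = (4/9)(3/8)(2/7)(5/6) = 5/126; P(data | r = 5) = (5/9)(4/8)(3/7)(4/6) = 5/63; P(data | r = 6) = (6/9)(5/8)(4/7)(3/6) = 5/42; P(data | r = 8) = (8/9)(7/8)(6/7)(1/6) = 1/9.
Multiplying each by its prior: 1/10 · 0 = 0, 1/10 · 5/126 = 1/252, 1/5 · 5/63 = 1/63, 1/5 · 5/42 = 1/42, 2/5 · 1/9 = 2/45; summing to 37/420.
The posterior is then P(r = 2 | data) = 0, P(r = 4 | data) = 5/111, P(r = 5 | data) = 20/111, P(r = 6 | data) = 10/37, P(r = 8 | data) = 56/111.
The predictive probability is P(blue next | data) = (1/5)(5/111) + (2/5)(20/111) + (3/5)(10/37) + (1)(56/111) = 83/111.

0.748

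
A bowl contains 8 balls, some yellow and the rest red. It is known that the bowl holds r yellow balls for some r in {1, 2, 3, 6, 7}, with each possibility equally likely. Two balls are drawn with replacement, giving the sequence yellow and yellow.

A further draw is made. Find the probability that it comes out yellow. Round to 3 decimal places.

The likelihood of the observed sequence under each hypothesis: P(data | r = 1) = (1/8)(1/8) = 1/64; P(data | r = 2) = (2/8)(2/8) = 1/16; P(data | r = 3) = (3/8)(3/8) = 9/64; P(data | r = 6) = (6/8)(6/8) = 9/16; P(data | r = 7) = (7/8)(7/8) = 49/64.
Weighting by the prior gives 1/5 · 1/64 = 1/320, 1/5 · 1/16 = 1/80, 1/5 · 9/64 = 9/320, 1/5 · 9/16 = 9/80, 1/5 · 49/64 = 49/320; with total 99/320.
Normalising, the posterior is P(r = 1 | data) = 1/99, P(r = 2 | data) = 4/99, P(r = 3 | data) = 1/11, P(r = 6 | data) = 4/11, P(r = 7 | data) = 49/99.
The predictive probability is P(yellow next | data) = (1/8)(1/99) + (1/4)(4/99) + (3/8)(1/11) + (3/4)(4/11) + (7/8)(49/99) = 595/792.

0.751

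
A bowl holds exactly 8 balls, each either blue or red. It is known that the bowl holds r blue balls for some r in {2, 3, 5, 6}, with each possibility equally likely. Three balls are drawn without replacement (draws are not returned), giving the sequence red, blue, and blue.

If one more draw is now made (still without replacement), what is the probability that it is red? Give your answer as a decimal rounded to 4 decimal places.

For each hypothesis, P(data | H) works out to: P(data | r = 2) = (6/8)(2/7)(1/6) = 1/28; P(data | r = 3) = (5/8)(3/7)(2/6) = 5/56; P(data | r = 5) = (3/8)(5/7)(4/6) = 5/28; P(data | r = 6) = (2/8)(6/7)(5/6) = 5/28.
Weighting by the prior gives 1/4 · 1/28 = 1/112, 1/4 · 5/56 = 5/224, 1/4 · 5/28 = 5/112, 1/4 · 5/28 = 5/112; with total 27/224.
Normalising, the posterior is P(r = 2 | data) = 2/27, P(r = 3 | data) = 5/27, P(r = 5 | data) = 10/27, P(r = 6 | data) = 10/27.
The predictive probability is P(red next | data) = (1)(2/27) + (4/5)(5/27) + (2/5)(10/27) + (1/5)(10/27) = 4/9.

0.4444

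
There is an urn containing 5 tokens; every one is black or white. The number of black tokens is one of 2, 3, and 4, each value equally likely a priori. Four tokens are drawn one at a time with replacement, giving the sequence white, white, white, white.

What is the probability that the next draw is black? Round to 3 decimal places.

Compute the likelihood of the observed sequence for each case: P(data | r = 2) = (3/5)(3/5)(3/5)(3/5) = 0.1296; P(data | r = 3) = (2/5)(2/5)(2/5)(2/5) = 0.0256; P(data | r = 4) = (1/5)(1/5)(1/5)(1/5) = 0.0016.
Multiplying each by its prior: 1/3 · 0.1296 = 0.0432, 1/3 · 0.0256 = 0.0085333, 1/3 · 0.0016 = 0.00053333; summing to 0.052267.
Normalising, the posterior is P(r = 2 | data) = 0.82653, P(r = 3 | data) = 0.16327, P(r = 4 | data) = 0.010204.
Averaging over the posterior, P(black next | data) = (2/5)(0.82653) + (3/5)(0.16327) + (4/5)(0.010204) = 0.43673.

0.437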